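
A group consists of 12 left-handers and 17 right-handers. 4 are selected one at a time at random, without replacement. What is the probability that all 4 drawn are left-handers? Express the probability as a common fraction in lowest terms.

55/2639

Multiply the conditional probabilities at each draw: 12/29 · 11/28 · 10/27 · 9/26 = 11880/570024 = 55/2639.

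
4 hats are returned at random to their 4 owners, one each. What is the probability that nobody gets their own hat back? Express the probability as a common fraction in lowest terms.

There are 4! = 24 assignments.
By inclusion-exclusion, assignments with no fixed points: C(4,0)·4! − C(4,1)·3! + C(4,2)·2! − C(4,3)·1! + C(4,4)·0! = 9.
Probability = 9/24 = 3/8.

3/8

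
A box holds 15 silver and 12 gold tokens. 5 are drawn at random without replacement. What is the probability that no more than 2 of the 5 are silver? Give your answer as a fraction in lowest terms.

803/2070

There are C(27,5) = 80730 ways to choose the 5.
Favorable selections (no more than 2 silver): C(15,0)·C(12,5) + C(15,1)·C(12,4) + C(15,2)·C(12,3) = 792 + 7425 + 23100 = 31317.
Probability = 31317/80730 = 803/2070.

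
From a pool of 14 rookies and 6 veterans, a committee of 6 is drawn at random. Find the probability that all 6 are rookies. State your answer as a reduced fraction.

There are C(20,6) = 38760 possible selections.
Selections with all rookies: C(14,6) = 3003.
Probability = 3003/38760 = 1001/12920.

1001/12920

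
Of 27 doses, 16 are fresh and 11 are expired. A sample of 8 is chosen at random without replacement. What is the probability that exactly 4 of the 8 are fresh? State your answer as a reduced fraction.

56/207

The sample space is all 8-subsets of the 27: C(27,8) = 2220075.
Selections with exactly 4 fresh: choose 4 of the 16 fresh and 4 of the 11 expired, C(16,4)·C(11,4) = 1820·330 = 600600.
Probability = 600600/2220075 = 56/207.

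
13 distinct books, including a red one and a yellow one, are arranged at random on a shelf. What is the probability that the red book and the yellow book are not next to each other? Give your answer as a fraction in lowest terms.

There are 13! = 6227020800 arrangements.
Arrangements with the red book and the yellow book adjacent: 2·12! = 958003200.
So not adjacent: 6227020800 − 958003200 = 5269017600, probability 5269017600/6227020800 = 11/13.

11/13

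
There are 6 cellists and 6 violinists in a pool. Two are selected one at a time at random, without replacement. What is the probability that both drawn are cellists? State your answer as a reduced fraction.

5/22

Multiply the conditional probabilities at each draw: 6/12 · 5/11 = 30/132 = 5/22.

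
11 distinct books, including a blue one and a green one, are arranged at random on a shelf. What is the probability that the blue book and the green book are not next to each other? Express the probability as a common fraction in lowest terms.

9/11

There are 11! = 39916800 arrangements.
Arrangements with the blue book and the green book adjacent: 2·10! = 7257600.
So not adjacent: 39916800 − 7257600 = 32659200, probability 32659200/39916800 = 9/11.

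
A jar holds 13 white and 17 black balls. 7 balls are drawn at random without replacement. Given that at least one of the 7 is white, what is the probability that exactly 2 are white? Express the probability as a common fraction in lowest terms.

4641/19388

Work in counts. Selections with at least one white: C(30,7) − C(17,7) = 2035800 − 19448 = 2016352.
Of those, selections where exactly 2 are white: C(13,2)·C(17,5) = 78·6188 = 482664.
Conditional probability = 482664/2016352 = 4641/19388.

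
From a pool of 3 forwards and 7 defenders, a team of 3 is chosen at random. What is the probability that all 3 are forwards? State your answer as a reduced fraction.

There are C(10,3) = 120 possible selections.
Selections with all forwards: C(3,3) = 1.
Probability = 1/120.

1/120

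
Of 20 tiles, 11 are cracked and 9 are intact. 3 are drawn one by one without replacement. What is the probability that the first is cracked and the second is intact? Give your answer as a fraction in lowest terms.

Multiply the conditional probabilities at each draw: 11/20 · 9/19 = 99/380.

99/380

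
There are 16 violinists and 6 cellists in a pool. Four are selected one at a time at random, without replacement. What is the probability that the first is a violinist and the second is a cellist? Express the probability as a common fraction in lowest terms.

Multiply the conditional probabilities at each draw: 16/22 · 6/21 = 96/462 = 16/77.

16/77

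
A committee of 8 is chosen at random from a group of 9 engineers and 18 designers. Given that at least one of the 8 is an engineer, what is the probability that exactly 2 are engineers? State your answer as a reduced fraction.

5712/18601

Work in counts. Selections with at least one engineer: C(27,8) − C(18,8) = 2220075 − 43758 = 2176317.
Of those, selections where exactly 2 are engineers: C(9,2)·C(18,6) = 36·18564 = 668304.
Conditional probability = 668304/2176317 = 5712/18601.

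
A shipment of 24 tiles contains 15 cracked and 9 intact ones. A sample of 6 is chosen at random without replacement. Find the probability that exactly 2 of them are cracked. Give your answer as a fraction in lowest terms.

The sample space is all 6-subsets of the 24: C(24,6) = 134596.
Selections with exactly 2 cracked: choose 2 of the 15 cracked and 4 of the 9 intact, C(15,2)·C(9,4) = 105·126 = 13230.
Probability = 13230/134596 = 945/9614.

945/9614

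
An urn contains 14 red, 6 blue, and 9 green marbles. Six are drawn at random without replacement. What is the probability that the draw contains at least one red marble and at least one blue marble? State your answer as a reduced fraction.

There are C(29,6) = 475020 possible draws.
By inclusion-exclusion on the complements, draws missing all red or all blue: C(15,6) + C(23,6) − C(9,6) = 5005 + 100947 − 84 = 105868.
So draws with at least one of each: 475020 − 105868 = 369152, probability 369152/475020 = 13184/16965.

13184/16965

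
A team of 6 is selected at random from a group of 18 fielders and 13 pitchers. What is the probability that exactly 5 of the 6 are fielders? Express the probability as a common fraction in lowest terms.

136/899

There are C(31,6) = 736281 ways to choose 6 from 31.
Selections with exactly 5 fielders: choose 5 of the 18 fielders and 1 of the 13 pitchers, C(18,5)·C(13,1) = 8568·13 = 111384.
Probability = 111384/736281 = 136/899.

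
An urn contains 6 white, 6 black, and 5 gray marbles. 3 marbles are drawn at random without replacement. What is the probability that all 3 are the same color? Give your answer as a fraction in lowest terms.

5/68

There are C(17,3) = 680 ways to draw 3 marbles.
All same color: C(6,3) + C(6,3) + C(5,3) = 20 + 20 + 10 = 50.
Probability = 50/680 = 5/68.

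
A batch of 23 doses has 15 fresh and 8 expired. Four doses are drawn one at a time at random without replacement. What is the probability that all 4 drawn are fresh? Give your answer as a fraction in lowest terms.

39/253

Multiply the conditional probabilities at each draw: 15/23 · 14/22 · 13/21 · 12/20 = 32760/212520 = 39/253.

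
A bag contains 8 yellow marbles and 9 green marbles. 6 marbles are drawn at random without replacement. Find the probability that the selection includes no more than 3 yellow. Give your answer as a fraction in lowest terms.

Total selections: C(17,6) = 12376.
Count the complement (more than 3 yellow): C(8,4)·C(9,2) + C(8,5)·C(9,1) + C(8,6)·C(9,0) = 2520 + 504 + 28 = 3052.
Probability = 1 − 3052/12376 = 9324/12376 = 333/442.

333/442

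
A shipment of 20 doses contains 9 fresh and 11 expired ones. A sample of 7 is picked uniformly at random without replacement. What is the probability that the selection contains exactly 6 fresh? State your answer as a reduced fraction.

The sample space is all 7-subsets of the 20: C(20,7) = 77520.
Selections with exactly 6 fresh: choose 6 of the 9 fresh and 1 of the 11 expired, C(9,6)·C(11,1) = 84·11 = 924.
Probability = 924/77520 = 77/6460.

77/6460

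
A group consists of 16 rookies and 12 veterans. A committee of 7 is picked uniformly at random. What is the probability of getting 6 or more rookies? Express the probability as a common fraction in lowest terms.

There are C(28,7) = 1184040 ways to choose the 7.
Favorable selections (6 or more rookies): C(16,6)·C(12,1) + C(16,7)·C(12,0) = 96096 + 11440 = 107536.
Probability = 107536/1184040 = 94/1035.

94/1035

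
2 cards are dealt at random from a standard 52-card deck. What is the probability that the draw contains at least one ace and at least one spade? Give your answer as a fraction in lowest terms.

There are C(52,2) = 1326 possible draws.
By inclusion-exclusion on the complements, draws missing all aces or all spades: C(48,2) + C(39,2) − C(36,2) = 1128 + 741 − 630 = 1239.
So draws with at least one of each: 1326 − 1239 = 87, probability 87/1326 = 29/442.

29/442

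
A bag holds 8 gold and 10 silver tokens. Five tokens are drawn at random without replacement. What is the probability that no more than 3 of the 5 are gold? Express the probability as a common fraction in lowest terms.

Total selections: C(18,5) = 8568.
Favorable selections (no more than 3 gold): C(8,0)·C(10,5) + C(8,1)·C(10,4) + C(8,2)·C(10,3) + C(8,3)·C(10,2) = 252 + 1680 + 3360 + 2520 = 7812.
Probability = 7812/8568 = 31/34.

31/34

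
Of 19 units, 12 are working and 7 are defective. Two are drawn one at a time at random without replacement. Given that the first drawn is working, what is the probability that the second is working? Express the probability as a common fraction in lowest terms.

After removing one working, 18 remain: 11 working and 7 defective.
So the probability the next is working is 11/18.

11/18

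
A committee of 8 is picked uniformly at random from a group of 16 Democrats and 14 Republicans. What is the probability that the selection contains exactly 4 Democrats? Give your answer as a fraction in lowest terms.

The sample space is all 8-subsets of the 30: C(30,8) = 5852925.
Selections with exactly 4 Democrats: choose 4 of the 16 Democrats and 4 of the 14 Republicans, C(16,4)·C(14,4) = 1820·1001 = 1821820.
Probability = 1821820/5852925 = 28028/90045.

28028/90045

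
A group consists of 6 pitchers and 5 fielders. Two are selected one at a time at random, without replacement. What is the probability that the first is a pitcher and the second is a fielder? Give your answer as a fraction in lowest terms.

Multiply the conditional probabilities at each draw: 6/11 · 5/10 = 30/110 = 3/11.

3/11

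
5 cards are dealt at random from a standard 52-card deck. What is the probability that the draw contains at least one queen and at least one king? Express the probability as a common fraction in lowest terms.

There are C(52,5) = 2598960 possible draws.
By inclusion-exclusion on the complements, draws missing all queens or all kings: C(48,5) + C(48,5) − C(44,5) = 1712304 + 1712304 − 1086008 = 2338600.
So draws with at least one of each: 2598960 − 2338600 = 260360, probability 260360/2598960 = 6509/64974.

6509/64974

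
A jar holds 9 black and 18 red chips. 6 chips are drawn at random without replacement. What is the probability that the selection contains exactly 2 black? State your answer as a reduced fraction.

1224/3289

The sample space is all 6-subsets of the 27: C(27,6) = 296010.
Selections with exactly 2 black: choose 2 of the 9 black and 4 of the 18 red, C(9,2)·C(18,4) = 36·3060 = 110160.
Probability = 110160/296010 = 1224/3289.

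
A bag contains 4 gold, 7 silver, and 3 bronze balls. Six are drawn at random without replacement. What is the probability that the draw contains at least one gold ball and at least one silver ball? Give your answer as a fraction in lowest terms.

398/429

There are C(14,6) = 3003 possible draws.
By inclusion-exclusion on the complements, draws missing all gold or all silver: C(10,6) + C(7,6) − C(3,6) = 210 + 7 − 0 = 217.
So draws with at least one of each: 3003 − 217 = 2786, probability 2786/3003 = 398/429.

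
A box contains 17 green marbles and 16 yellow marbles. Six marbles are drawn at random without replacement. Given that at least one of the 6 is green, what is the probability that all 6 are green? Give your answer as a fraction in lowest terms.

Work in counts. Selections with at least one green: C(33,6) − C(16,6) = 1107568 − 8008 = 1099560.
Of those, selections where all 6 are green: C(17,6) = 12376.
Conditional probability = 12376/1099560 = 13/1155.

13/1155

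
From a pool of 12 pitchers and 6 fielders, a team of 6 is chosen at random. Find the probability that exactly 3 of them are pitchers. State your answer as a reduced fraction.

1100/4641

Total number of selections: C(18,6) = 18564.
Selections with exactly 3 pitchers: choose 3 of the 12 pitchers and 3 of the 6 fielders, C(12,3)·C(6,3) = 220·20 = 4400.
Probability = 4400/18564 = 1100/4641.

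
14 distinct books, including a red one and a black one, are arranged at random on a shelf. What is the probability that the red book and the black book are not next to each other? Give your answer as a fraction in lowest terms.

6/7

There are 14! = 87178291200 arrangements.
Arrangements with the red book and the black book adjacent: 2·13! = 12454041600.
So not adjacent: 87178291200 − 12454041600 = 74724249600, probability 74724249600/87178291200 = 6/7.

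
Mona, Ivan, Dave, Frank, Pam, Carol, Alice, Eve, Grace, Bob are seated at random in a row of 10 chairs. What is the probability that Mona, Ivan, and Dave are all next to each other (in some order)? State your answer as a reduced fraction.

There are 10! = 3628800 arrangements.
Treat the three as one block: 8! placements × 3! orders within the block = 40320·6 = 241920.
Probability = 241920/3628800 = 1/15.

1/15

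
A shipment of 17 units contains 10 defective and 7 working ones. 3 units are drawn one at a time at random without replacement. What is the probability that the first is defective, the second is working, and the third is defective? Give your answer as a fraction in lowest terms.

21/136

Multiply the conditional probabilities at each draw: 10/17 · 7/16 · 9/15 = 630/4080 = 21/136.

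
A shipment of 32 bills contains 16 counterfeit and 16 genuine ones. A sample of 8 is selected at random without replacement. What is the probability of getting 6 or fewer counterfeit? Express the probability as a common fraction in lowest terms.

There are C(32,8) = 10518300 ways to choose the 8.
Count the complement (more than 6 counterfeit): C(16,7)·C(16,1) + C(16,8)·C(16,0) = 183040 + 12870 = 195910.
Probability = 1 − 195910/10518300 = 10322390/10518300 = 79403/80910.

79403/80910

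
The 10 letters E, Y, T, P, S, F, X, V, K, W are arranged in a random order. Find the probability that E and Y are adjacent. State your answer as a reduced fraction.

1/5

There are 10! = 3628800 arrangements.
Treat E and Y as a block: 9! arrangements of the blocks × 2 orders within the block = 2·362880 = 725760.
Probability = 725760/3628800 = 1/5.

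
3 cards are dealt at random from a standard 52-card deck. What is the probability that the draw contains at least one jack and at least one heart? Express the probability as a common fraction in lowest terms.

There are C(52,3) = 22100 possible draws.
By inclusion-exclusion on the complements, draws missing all jacks or all hearts: C(48,3) + C(39,3) − C(36,3) = 17296 + 9139 − 7140 = 19295.
So draws with at least one of each: 22100 − 19295 = 2805, probability 2805/22100 = 33/260.

33/260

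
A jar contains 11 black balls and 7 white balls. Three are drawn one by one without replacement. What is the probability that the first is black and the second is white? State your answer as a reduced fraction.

77/306

Multiply the conditional probabilities at each draw: 11/18 · 7/17 = 77/306.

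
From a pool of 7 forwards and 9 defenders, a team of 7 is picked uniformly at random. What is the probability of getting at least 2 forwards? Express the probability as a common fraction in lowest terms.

There are C(16,7) = 11440 ways to choose the 7.
Count the complement (fewer than 2 forwards): C(7,0)·C(9,7) + C(7,1)·C(9,6) = 36 + 588 = 624.
Probability = 1 − 624/11440 = 10816/11440 = 52/55.

52/55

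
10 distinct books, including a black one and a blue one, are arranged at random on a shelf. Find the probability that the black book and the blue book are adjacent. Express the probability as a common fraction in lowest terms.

There are 10! = 3628800 arrangements.
Treat the black book and the blue book as a block: 9! arrangements of the blocks × 2 orders within the block = 2·362880 = 725760.
Probability = 725760/3628800 = 1/5.

1/5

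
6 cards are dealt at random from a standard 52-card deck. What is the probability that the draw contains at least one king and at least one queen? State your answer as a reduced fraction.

There are C(52,6) = 20358520 possible draws.
By inclusion-exclusion on the complements, draws missing all kings or all queens: C(48,6) + C(48,6) − C(44,6) = 12271512 + 12271512 − 7059052 = 17483972.
So draws with at least one of each: 20358520 − 17483972 = 2874548, probability 2874548/20358520 = 718637/5089630.

718637/5089630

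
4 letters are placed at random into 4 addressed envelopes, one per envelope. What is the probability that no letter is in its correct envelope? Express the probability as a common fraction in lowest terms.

There are 4! = 24 assignments.
By inclusion-exclusion, assignments with no fixed points: C(4,0)·4! − C(4,1)·3! + C(4,2)·2! − C(4,3)·1! + C(4,4)·0! = 9.
Probability = 9/24 = 3/8.

3/8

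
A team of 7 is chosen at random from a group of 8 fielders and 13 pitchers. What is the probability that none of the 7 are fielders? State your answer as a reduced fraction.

There are C(21,7) = 116280 possible selections.
Selections with no fielders (all pitchers): C(13,7) = 1716.
Probability = 1716/116280 = 143/9690.

143/9690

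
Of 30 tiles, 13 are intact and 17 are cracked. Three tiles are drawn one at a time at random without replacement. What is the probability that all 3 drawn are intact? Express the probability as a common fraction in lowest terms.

Multiply the conditional probabilities at each draw: 13/30 · 12/29 · 11/28 = 1716/24360 = 143/2030.

143/2030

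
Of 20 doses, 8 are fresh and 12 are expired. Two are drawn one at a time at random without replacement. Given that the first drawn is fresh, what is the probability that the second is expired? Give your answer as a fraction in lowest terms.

After removing one fresh, 19 remain: 7 fresh and 12 expired.
So the probability the next is expired is 12/19.

12/19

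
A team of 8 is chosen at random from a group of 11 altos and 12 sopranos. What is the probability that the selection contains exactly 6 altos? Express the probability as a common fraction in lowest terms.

There are C(23,8) = 490314 ways to choose 8 from 23.
Selections with exactly 6 altos: choose 6 of the 11 altos and 2 of the 12 sopranos, C(11,6)·C(12,2) = 462·66 = 30492.
Probability = 30492/490314 = 462/7429.

462/7429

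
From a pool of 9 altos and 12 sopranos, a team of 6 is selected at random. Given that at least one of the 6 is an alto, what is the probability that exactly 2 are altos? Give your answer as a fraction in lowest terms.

Work in counts. Selections with at least one alto: C(21,6) − C(12,6) = 54264 − 924 = 53340.
Of those, selections where exactly 2 are altos: C(9,2)·C(12,4) = 36·495 = 17820.
Conditional probability = 17820/53340 = 297/889.

297/889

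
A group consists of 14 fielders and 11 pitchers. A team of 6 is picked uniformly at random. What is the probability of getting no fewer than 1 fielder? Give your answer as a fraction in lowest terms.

Total selections: C(25,6) = 177100.
The complement is all 6 are pitchers: C(11,6) = 462.
Probability = 1 − 462/177100 = 176638/177100 = 1147/1150.

1147/1150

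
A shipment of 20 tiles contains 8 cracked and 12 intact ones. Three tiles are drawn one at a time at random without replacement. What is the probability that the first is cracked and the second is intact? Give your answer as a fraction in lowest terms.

24/95

Multiply the conditional probabilities at each draw: 8/20 · 12/19 = 96/380 = 24/95.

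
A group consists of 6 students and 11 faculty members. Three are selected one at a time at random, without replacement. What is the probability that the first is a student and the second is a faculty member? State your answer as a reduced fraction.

33/136

Multiply the conditional probabilities at each draw: 6/17 · 11/16 = 66/272 = 33/136.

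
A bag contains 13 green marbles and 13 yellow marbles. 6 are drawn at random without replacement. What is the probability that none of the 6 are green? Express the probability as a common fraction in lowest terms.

6/805

There are C(26,6) = 230230 possible selections.
Selections with no green (all yellow): C(13,6) = 1716.
Probability = 1716/230230 = 6/805.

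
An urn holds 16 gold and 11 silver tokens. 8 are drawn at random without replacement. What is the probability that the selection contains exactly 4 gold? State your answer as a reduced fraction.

56/207

Total number of selections: C(27,8) = 2220075.
Selections with exactly 4 gold: choose 4 of the 16 gold and 4 of the 11 silver, C(16,4)·C(11,4) = 1820·330 = 600600.
Probability = 600600/2220075 = 56/207.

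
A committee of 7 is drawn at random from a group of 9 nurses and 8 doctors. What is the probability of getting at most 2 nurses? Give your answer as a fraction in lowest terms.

There are C(17,7) = 19448 ways to choose the 7.
Favorable selections (at most 2 nurses): C(9,0)·C(8,7) + C(9,1)·C(8,6) + C(9,2)·C(8,5) = 8 + 252 + 2016 = 2276.
Probability = 2276/19448 = 569/4862.

569/4862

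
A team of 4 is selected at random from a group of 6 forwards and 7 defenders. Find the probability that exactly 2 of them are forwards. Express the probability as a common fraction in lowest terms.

There are C(13,4) = 715 ways to choose 4 from 13.
Selections with exactly 2 forwards: choose 2 of the 6 forwards and 2 of the 7 defenders, C(6,2)·C(7,2) = 15·21 = 315.
Probability = 315/715 = 63/143.

63/143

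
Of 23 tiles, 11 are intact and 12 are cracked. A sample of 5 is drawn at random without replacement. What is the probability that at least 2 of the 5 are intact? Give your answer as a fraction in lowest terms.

There are C(23,5) = 33649 ways to choose the 5.
Count the complement (fewer than 2 intact): C(11,0)·C(12,5) + C(11,1)·C(12,4) = 792 + 5445 = 6237.
Probability = 1 − 6237/33649 = 27412/33649 = 356/437.

356/437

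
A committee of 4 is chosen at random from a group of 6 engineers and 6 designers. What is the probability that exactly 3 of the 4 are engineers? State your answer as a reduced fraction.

8/33

The sample space is all 4-subsets of the 12: C(12,4) = 495.
Selections with exactly 3 engineers: choose 3 of the 6 engineers and 1 of the 6 designers, C(6,3)·C(6,1) = 20·6 = 120.
Probability = 120/495 = 8/33.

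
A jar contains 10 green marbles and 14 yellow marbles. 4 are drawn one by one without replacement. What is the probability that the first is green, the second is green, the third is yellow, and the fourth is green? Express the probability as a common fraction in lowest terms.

Multiply the conditional probabilities at each draw: 10/24 · 9/23 · 14/22 · 8/21 = 10080/255024 = 10/253.

10/253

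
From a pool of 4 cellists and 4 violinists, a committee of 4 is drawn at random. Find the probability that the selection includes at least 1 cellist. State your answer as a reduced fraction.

69/70

Total selections: C(8,4) = 70.
The complement is all 4 are violinists: C(4,4) = 1.
Probability = 1 − 1/70 = 69/70.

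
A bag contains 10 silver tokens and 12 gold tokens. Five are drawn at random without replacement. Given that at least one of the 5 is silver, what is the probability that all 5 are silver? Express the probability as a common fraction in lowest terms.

Work in counts. Selections with at least one silver: C(22,5) − C(12,5) = 26334 − 792 = 25542.
Of those, selections where all 5 are silver: C(10,5) = 252.
Conditional probability = 252/25542 = 14/1419.

14/1419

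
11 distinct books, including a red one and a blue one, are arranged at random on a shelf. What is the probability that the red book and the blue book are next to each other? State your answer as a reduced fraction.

2/11

There are 11! = 39916800 arrangements.
Treat the red book and the blue book as a block: 10! arrangements of the blocks × 2 orders within the block = 2·3628800 = 7257600.
Probability = 7257600/39916800 = 2/11.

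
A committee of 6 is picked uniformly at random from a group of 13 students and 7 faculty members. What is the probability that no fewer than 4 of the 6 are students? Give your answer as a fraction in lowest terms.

429/646

There are C(20,6) = 38760 ways to choose the 6.
Favorable selections (no fewer than 4 students): C(13,4)·C(7,2) + C(13,5)·C(7,1) + C(13,6)·C(7,0) = 15015 + 9009 + 1716 = 25740.
Probability = 25740/38760 = 429/646.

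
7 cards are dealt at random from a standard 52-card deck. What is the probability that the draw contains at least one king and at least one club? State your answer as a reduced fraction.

There are C(52,7) = 133784560 possible draws.
By inclusion-exclusion on the complements, draws missing all kings or all clubs: C(48,7) + C(39,7) − C(36,7) = 73629072 + 15380937 − 8347680 = 80662329.
So draws with at least one of each: 133784560 − 80662329 = 53122231, probability 53122231/133784560.

53122231/133784560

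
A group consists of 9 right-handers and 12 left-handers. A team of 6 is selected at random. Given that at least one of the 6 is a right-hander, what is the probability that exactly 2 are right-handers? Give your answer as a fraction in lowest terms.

297/889

Work in counts. Selections with at least one right-hander: C(21,6) − C(12,6) = 54264 − 924 = 53340.
Of those, selections where exactly 2 are right-handers: C(9,2)·C(12,4) = 36·495 = 17820.
Conditional probability = 17820/53340 = 297/889.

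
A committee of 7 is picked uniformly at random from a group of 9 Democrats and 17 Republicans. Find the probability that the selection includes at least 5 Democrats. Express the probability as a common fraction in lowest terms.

93/3289

Total selections: C(26,7) = 657800.
Favorable selections (at least 5 Democrats): C(9,5)·C(17,2) + C(9,6)·C(17,1) + C(9,7)·C(17,0) = 17136 + 1428 + 36 = 18600.
Probability = 18600/657800 = 93/3289.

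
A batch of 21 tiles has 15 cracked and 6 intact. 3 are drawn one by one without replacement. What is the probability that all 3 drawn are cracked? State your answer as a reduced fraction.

13/38

Multiply the conditional probabilities at each draw: 15/21 · 14/20 · 13/19 = 2730/7980 = 13/38.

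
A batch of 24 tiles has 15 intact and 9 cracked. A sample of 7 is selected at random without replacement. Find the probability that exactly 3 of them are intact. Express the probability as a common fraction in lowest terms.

3185/19228

The sample space is all 7-subsets of the 24: C(24,7) = 346104.
Selections with exactly 3 intact: choose 3 of the 15 intact and 4 of the 9 cracked, C(15,3)·C(9,4) = 455·126 = 57330.
Probability = 57330/346104 = 3185/19228.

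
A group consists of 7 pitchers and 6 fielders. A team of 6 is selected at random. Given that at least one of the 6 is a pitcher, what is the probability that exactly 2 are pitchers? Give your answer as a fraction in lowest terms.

Work in counts. Selections with at least one pitcher: C(13,6) − C(6,6) = 1716 − 1 = 1715.
Of those, selections where exactly 2 are pitchers: C(7,2)·C(6,4) = 21·15 = 315.
Conditional probability = 315/1715 = 9/49.

9/49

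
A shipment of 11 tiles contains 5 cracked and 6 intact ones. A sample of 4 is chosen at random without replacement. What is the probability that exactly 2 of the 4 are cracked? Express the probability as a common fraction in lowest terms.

There are C(11,4) = 330 ways to choose 4 from 11.
Selections with exactly 2 cracked: choose 2 of the 5 cracked and 2 of the 6 intact, C(5,2)·C(6,2) = 10·15 = 150.
Probability = 150/330 = 5/11.

5/11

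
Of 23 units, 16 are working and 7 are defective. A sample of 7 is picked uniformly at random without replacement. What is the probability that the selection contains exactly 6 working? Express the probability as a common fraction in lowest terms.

5096/22287

The sample space is all 7-subsets of the 23: C(23,7) = 245157.
Selections with exactly 6 working: choose 6 of the 16 working and 1 of the 7 defective, C(16,6)·C(7,1) = 8008·7 = 56056.
Probability = 56056/245157 = 5096/22287.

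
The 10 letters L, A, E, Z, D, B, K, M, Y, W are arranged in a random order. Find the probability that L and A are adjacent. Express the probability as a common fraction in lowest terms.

1/5

There are 10! = 3628800 arrangements.
Treat L and A as a block: 9! arrangements of the blocks × 2 orders within the block = 2·362880 = 725760.
Probability = 725760/3628800 = 1/5.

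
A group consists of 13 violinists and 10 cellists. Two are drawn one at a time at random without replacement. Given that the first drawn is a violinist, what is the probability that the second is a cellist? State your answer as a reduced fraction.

After removing one violinist, 22 remain: 12 violinists and 10 cellists.
So the probability the next is a cellist is 10/22 = 5/11.

5/11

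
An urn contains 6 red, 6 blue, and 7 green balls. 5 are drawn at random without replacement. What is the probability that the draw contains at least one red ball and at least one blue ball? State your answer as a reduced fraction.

There are C(19,5) = 11628 possible draws.
By inclusion-exclusion on the complements, draws missing all red or all blue: C(13,5) + C(13,5) − C(7,5) = 1287 + 1287 − 21 = 2553.
So draws with at least one of each: 11628 − 2553 = 9075, probability 9075/11628 = 3025/3876.

3025/3876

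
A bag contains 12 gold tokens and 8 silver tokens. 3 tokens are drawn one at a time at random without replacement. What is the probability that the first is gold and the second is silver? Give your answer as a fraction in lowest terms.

Multiply the conditional probabilities at each draw: 12/20 · 8/19 = 96/380 = 24/95.

24/95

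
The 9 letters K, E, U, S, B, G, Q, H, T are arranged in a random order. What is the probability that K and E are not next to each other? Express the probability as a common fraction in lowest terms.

There are 9! = 362880 arrangements.
Arrangements with K and E adjacent: 2·8! = 80640.
So not adjacent: 362880 − 80640 = 282240, probability 282240/362880 = 7/9.

7/9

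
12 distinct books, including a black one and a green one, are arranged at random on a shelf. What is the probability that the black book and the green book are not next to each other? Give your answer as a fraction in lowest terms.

There are 12! = 479001600 arrangements.
Arrangements with the black book and the green book adjacent: 2·11! = 79833600.
So not adjacent: 479001600 − 79833600 = 399168000, probability 399168000/479001600 = 5/6.

5/6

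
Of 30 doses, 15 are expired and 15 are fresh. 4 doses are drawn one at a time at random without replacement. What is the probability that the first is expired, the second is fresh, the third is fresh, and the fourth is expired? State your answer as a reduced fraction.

Multiply the conditional probabilities at each draw: 15/30 · 15/29 · 14/28 · 14/27 = 44100/657720 = 35/522.

35/522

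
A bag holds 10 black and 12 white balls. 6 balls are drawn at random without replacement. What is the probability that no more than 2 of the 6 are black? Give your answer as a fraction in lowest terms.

943/2261

Total selections: C(22,6) = 74613.
Favorable selections (no more than 2 black): C(10,0)·C(12,6) + C(10,1)·C(12,5) + C(10,2)·C(12,4) = 924 + 7920 + 22275 = 31119.
Probability = 31119/74613 = 943/2261.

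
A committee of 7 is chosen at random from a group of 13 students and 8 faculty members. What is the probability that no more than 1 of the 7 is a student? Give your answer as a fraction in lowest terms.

31/9690

There are C(21,7) = 116280 ways to choose the 7.
Favorable selections (no more than 1 student): C(13,0)·C(8,7) + C(13,1)·C(8,6) = 8 + 364 = 372.
Probability = 372/116280 = 31/9690.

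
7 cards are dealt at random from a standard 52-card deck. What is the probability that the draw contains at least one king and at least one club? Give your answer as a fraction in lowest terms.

53122231/133784560

There are C(52,7) = 133784560 possible draws.
By inclusion-exclusion on the complements, draws missing all kings or all clubs: C(48,7) + C(39,7) − C(36,7) = 73629072 + 15380937 − 8347680 = 80662329.
So draws with at least one of each: 133784560 − 80662329 = 53122231, probability 53122231/133784560.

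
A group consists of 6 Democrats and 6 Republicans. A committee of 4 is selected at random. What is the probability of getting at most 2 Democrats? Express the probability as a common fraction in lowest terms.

8/11

There are C(12,4) = 495 ways to choose the 4.
Favorable selections (at most 2 Democrats): C(6,0)·C(6,4) + C(6,1)·C(6,3) + C(6,2)·C(6,2) = 15 + 120 + 225 = 360.
Probability = 360/495 = 8/11.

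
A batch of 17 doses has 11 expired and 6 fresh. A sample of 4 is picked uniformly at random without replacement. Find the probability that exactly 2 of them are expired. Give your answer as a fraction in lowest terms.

The sample space is all 4-subsets of the 17: C(17,4) = 2380.
Selections with exactly 2 expired: choose 2 of the 11 expired and 2 of the 6 fresh, C(11,2)·C(6,2) = 55·15 = 825.
Probability = 825/2380 = 165/476.

165/476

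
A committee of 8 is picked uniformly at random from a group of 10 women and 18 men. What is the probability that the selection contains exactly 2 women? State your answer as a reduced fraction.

68/253

Total number of selections: C(28,8) = 3108105.
Selections with exactly 2 women: choose 2 of the 10 women and 6 of the 18 men, C(10,2)·C(18,6) = 45·18564 = 835380.
Probability = 835380/3108105 = 68/253.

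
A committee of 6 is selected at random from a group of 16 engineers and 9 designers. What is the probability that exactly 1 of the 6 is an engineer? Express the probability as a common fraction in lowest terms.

The sample space is all 6-subsets of the 25: C(25,6) = 177100.
Selections with exactly 1 engineer: choose 1 of the 16 engineers and 5 of the 9 designers, C(16,1)·C(9,5) = 16·126 = 2016.
Probability = 2016/177100 = 72/6325.

72/6325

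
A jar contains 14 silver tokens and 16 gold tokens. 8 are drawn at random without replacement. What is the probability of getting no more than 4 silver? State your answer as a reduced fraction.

Total selections: C(30,8) = 5852925.
Favorable selections (no more than 4 silver): C(14,0)·C(16,8) + C(14,1)·C(16,7) + C(14,2)·C(16,6) + C(14,3)·C(16,5) + C(14,4)·C(16,4) = 12870 + 160160 + 728728 + 1589952 + 1821820 = 4313530.
Probability = 4313530/5852925 = 66362/90045.

66362/90045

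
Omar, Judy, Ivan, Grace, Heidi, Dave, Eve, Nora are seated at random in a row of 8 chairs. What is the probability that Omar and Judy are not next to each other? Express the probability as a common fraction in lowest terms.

There are 8! = 40320 arrangements.
Arrangements with Omar and Judy adjacent: 2·7! = 10080.
So not adjacent: 40320 − 10080 = 30240, probability 30240/40320 = 3/4.

3/4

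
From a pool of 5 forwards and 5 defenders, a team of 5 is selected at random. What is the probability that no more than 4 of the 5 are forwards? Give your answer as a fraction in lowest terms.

Total selections: C(10,5) = 252.
The complement is exactly 5 forwards: C(5,5)·C(5,0) = 1.
Probability = 1 − 1/252 = 251/252.

251/252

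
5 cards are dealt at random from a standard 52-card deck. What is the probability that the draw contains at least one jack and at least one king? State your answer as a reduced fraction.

6509/64974

There are C(52,5) = 2598960 possible draws.
By inclusion-exclusion on the complements, draws missing all jacks or all kings: C(48,5) + C(48,5) − C(44,5) = 1712304 + 1712304 − 1086008 = 2338600.
So draws with at least one of each: 2598960 − 2338600 = 260360, probability 260360/2598960 = 6509/64974.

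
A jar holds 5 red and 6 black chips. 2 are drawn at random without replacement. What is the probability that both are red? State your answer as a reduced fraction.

There are C(11,2) = 55 possible selections.
Selections with all red: C(5,2) = 10.
Probability = 10/55 = 2/11.

2/11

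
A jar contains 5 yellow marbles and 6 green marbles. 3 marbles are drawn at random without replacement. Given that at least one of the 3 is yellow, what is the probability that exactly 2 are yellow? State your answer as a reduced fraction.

Work in counts. Selections with at least one yellow: C(11,3) − C(6,3) = 165 − 20 = 145.
Of those, selections where exactly 2 are yellow: C(5,2)·C(6,1) = 10·6 = 60.
Conditional probability = 60/145 = 12/29.

12/29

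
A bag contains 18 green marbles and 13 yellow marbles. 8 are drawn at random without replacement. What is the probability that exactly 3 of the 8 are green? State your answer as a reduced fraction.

The sample space is all 8-subsets of the 31: C(31,8) = 7888725.
Selections with exactly 3 green: choose 3 of the 18 green and 5 of the 13 yellow, C(18,3)·C(13,5) = 816·1287 = 1050192.
Probability = 1050192/7888725 = 2992/22475.

2992/22475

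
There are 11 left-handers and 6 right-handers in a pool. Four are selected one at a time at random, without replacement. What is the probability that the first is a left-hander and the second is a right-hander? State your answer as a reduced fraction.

Multiply the conditional probabilities at each draw: 11/17 · 6/16 = 66/272 = 33/136.

33/136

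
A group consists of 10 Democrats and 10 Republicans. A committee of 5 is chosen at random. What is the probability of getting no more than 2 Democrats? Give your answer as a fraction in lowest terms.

There are C(20,5) = 15504 ways to choose the 5.
Favorable selections (no more than 2 Democrats): C(10,0)·C(10,5) + C(10,1)·C(10,4) + C(10,2)·C(10,3) = 252 + 2100 + 5400 = 7752.
Probability = 7752/15504 = 1/2.

1/2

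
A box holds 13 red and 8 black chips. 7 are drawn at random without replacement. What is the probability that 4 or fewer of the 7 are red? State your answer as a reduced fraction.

180/323

There are C(21,7) = 116280 ways to choose the 7.
Count the complement (more than 4 red): C(13,5)·C(8,2) + C(13,6)·C(8,1) + C(13,7)·C(8,0) = 36036 + 13728 + 1716 = 51480.
Probability = 1 − 51480/116280 = 64800/116280 = 180/323.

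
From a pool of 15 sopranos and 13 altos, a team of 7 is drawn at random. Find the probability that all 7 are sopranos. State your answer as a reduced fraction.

There are C(28,7) = 1184040 possible selections.
Selections with all sopranos: C(15,7) = 6435.
Probability = 6435/1184040 = 1/184.

1/184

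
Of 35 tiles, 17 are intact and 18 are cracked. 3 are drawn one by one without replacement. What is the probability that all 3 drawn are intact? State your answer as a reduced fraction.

Multiply the conditional probabilities at each draw: 17/35 · 16/34 · 15/33 = 4080/39270 = 8/77.

8/77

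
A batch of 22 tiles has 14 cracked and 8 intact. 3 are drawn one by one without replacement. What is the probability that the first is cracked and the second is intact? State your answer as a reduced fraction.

8/33

Multiply the conditional probabilities at each draw: 14/22 · 8/21 = 112/462 = 8/33.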